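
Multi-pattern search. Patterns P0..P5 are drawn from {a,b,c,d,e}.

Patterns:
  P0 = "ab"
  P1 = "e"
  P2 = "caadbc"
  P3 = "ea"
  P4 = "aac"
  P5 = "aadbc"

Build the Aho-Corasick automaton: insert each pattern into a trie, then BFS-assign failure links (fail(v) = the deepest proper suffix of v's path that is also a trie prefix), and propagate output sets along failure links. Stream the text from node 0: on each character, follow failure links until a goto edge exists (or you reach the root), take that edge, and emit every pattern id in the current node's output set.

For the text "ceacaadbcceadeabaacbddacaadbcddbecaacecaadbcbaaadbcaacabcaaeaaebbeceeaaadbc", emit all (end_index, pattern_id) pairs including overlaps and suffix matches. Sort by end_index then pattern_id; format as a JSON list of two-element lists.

Construct AC machine:
Trie (insert patterns):
  n0 'ε': a→1 c→4 e→3
  n1 'a': a→11 b→2
  n2 'ab': ·  ←P0
  n3 'e': a→10  ←P1
  n4 'c': a→5
  n5 'ca': a→6
  n6 'caa': d→7
  n7 'caad': b→8
  n8 'caadb': c→9
  n9 'caadbc': ·  ←P2
  n10 'ea': ·  ←P3
  n11 'aa': c→12 d→13
  n12 'aac': ·  ←P4
  n13 'aad': b→14
  n14 'aadb': c→15
  n15 'aadbc': ·  ←P5

Failure links (BFS by depth):
  n1('a'): parent n0 fail=0; on 'a' 0 → fail=0;  out ∅∪∅=∅
  n3('e'): parent n0 fail=0; on 'e' 0 → fail=0;  out {1}∪∅={1}
  n4('c'): parent n0 fail=0; on 'c' 0 → fail=0;  out ∅∪∅=∅
  n2('ab'): parent n1 fail=0; on 'b' 0 → fail=0;  out {0}∪∅={0}
  n5('ca'): parent n4 fail=0; on 'a' 0 → fail=1;  out ∅∪∅=∅
  n10('ea'): parent n3 fail=0; on 'a' 0 → fail=1;  out {3}∪∅={3}
  n11('aa'): parent n1 fail=0; on 'a' 0 → fail=1;  out ∅∪∅=∅
  n6('caa'): parent n5 fail=1; on 'a' 1 → fail=11;  out ∅∪∅=∅
  n12('aac'): parent n11 fail=1; on 'c' 1→0 → fail=4;  out {4}∪∅={4}
  n13('aad'): parent n11 fail=1; on 'd' 1→0 → fail=0;  out ∅∪∅=∅
  n7('caad'): parent n6 fail=11; on 'd' 11 → fail=13;  out ∅∪∅=∅
  n14('aadb'): parent n13 fail=0; on 'b' 0 → fail=0;  out ∅∪∅=∅
  n8('caadb'): parent n7 fail=13; on 'b' 13 → fail=14;  out ∅∪∅=∅
  n15('aadbc'): parent n14 fail=0; on 'c' 0 → fail=4;  out {5}∪∅={5}
  n9('caadbc'): parent n8 fail=14; on 'c' 14 → fail=15;  out {2}∪{5}={2,5}

Text stream:
pos 0 'c': at 4
pos 1 'e': at 3 (fail-walked)  → match P1@[1:1]
pos 2 'a': at 10  → match P3@[1:2]
pos 3 'c': at 4 (fail-walked)
pos 4 'a': at 5
pos 5 'a': at 6
pos 6 'd': at 7
pos 7 'b': at 8
pos 8 'c': at 9  → match P2@[3:8],P5@[4:8]
pos 9 'c': at 4 (fail-walked)
pos 10 'e': at 3 (fail-walked)  → match P1@[10:10]
pos 11 'a': at 10  → match P3@[10:11]
pos 12 'd': at 0 (fail-walked)
pos 13 'e': at 3  → match P1@[13:13]
pos 14 'a': at 10  → match P3@[13:14]
pos 15 'b': at 2 (fail-walked)  → match P0@[14:15]
pos 16 'a': at 1 (fail-walked)
pos 17 'a': at 11
pos 18 'c': at 12  → match P4@[16:18]
pos 19 'b': at 0 (fail-walked)
pos 20 'd': at 0
pos 21 'd': at 0
pos 22 'a': at 1
pos 23 'c': at 4 (fail-walked)
pos 24 'a': at 5
pos 25 'a': at 6
pos 26 'd': at 7
pos 27 'b': at 8
pos 28 'c': at 9  → match P2@[23:28],P5@[24:28]
pos 29 'd': at 0 (fail-walked)
pos 30 'd': at 0
pos 31 'b': at 0
pos 32 'e': at 3  → match P1@[32:32]
pos 33 'c': at 4 (fail-walked)
pos 34 'a': at 5
pos 35 'a': at 6
pos 36 'c': at 12 (fail-walked)  → match P4@[34:36]
pos 37 'e': at 3 (fail-walked)  → match P1@[37:37]
pos 38 'c': at 4 (fail-walked)
pos 39 'a': at 5
pos 40 'a': at 6
pos 41 'd': at 7
pos 42 'b': at 8
pos 43 'c': at 9  → match P2@[38:43],P5@[39:43]
pos 44 'b': at 0 (fail-walked)
pos 45 'a': at 1
pos 46 'a': at 11
pos 47 'a': at 11 (fail-walked)
pos 48 'd': at 13
pos 49 'b': at 14
pos 50 'c': at 15  → match P5@[46:50]
pos 51 'a': at 5 (fail-walked)
pos 52 'a': at 6
pos 53 'c': at 12 (fail-walked)  → match P4@[51:53]
pos 54 'a': at 5 (fail-walked)
pos 55 'b': at 2 (fail-walked)  → match P0@[54:55]
pos 56 'c': at 4 (fail-walked)
pos 57 'a': at 5
pos 58 'a': at 6
pos 59 'e': at 3 (fail-walked)  → match P1@[59:59]
pos 60 'a': at 10  → match P3@[59:60]
pos 61 'a': at 11 (fail-walked)
pos 62 'e': at 3 (fail-walked)  → match P1@[62:62]
pos 63 'b': at 0 (fail-walked)
pos 64 'b': at 0
pos 65 'e': at 3  → match P1@[65:65]
pos 66 'c': at 4 (fail-walked)
pos 67 'e': at 3 (fail-walked)  → match P1@[67:67]
pos 68 'e': at 3 (fail-walked)  → match P1@[68:68]
pos 69 'a': at 10  → match P3@[68:69]
pos 70 'a': at 11 (fail-walked)
pos 71 'a': at 11 (fail-walked)
pos 72 'd': at 13
pos 73 'b': at 14
pos 74 'c': at 15  → match P5@[70:74]

Matches: [[1,1],[2,3],[8,2],[8,5],[10,1],[11,3],[13,1],[14,3],[15,0],[18,4],[28,2],[28,5],[32,1],[36,4],[37,1],[43,2],[43,5],[50,5],[53,4],[55,0],[59,1],[60,3],[62,1],[65,1],[67,1],[68,1],[69,3],[74,5]]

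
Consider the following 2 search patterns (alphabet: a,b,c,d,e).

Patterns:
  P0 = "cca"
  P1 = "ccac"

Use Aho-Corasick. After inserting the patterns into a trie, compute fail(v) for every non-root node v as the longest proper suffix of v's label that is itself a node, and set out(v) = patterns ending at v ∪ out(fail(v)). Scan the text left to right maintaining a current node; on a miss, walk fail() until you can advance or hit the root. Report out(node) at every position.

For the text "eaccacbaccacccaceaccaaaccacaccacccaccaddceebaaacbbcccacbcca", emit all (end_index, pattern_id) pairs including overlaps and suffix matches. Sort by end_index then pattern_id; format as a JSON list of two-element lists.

Build automaton:
Trie (insert patterns):
  n0 'ε': c→1
  n1 'c': c→2
  n2 'cc': a→3
  n3 'cca': c→4  ←P0
  n4 'ccac': ·  ←P1

Failure links (BFS by depth):
  n1('c'): parent n0 fail=0; on 'c' 0 → fail=0;  out ∅∪∅=∅
  n2('cc'): parent n1 fail=0; on 'c' 0 → fail=1;  out ∅∪∅=∅
  n3('cca'): parent n2 fail=1; on 'a' 1→0 → fail=0;  out {0}∪∅={0}
  n4('ccac'): parent n3 fail=0; on 'c' 0 → fail=1;  out {1}∪∅={1}

Scan:
[0] read 'e'  n0⇒n0
[1] read 'a'  n0⇒n0
[2] read 'c'  n0⇒n1
[3] read 'c'  n1⇒n2
[4] read 'a'  n2⇒n3  emit P0@[2:4]
[5] read 'c'  n3⇒n4  emit P1@[2:5]
[6] read 'b'  n4⇒n0 (fail-walked)
[7] read 'a'  n0⇒n0
[8] read 'c'  n0⇒n1
[9] read 'c'  n1⇒n2
[10] read 'a'  n2⇒n3  emit P0@[8:10]
[11] read 'c'  n3⇒n4  emit P1@[8:11]
[12] read 'c'  n4⇒n2 (fail-walked)
[13] read 'c'  n2⇒n2 (fail-walked)
[14] read 'a'  n2⇒n3  emit P0@[12:14]
[15] read 'c'  n3⇒n4  emit P1@[12:15]
[16] read 'e'  n4⇒n0 (fail-walked)
[17] read 'a'  n0⇒n0
[18] read 'c'  n0⇒n1
[19] read 'c'  n1⇒n2
[20] read 'a'  n2⇒n3  emit P0@[18:20]
[21] read 'a'  n3⇒n0 (fail-walked)
[22] read 'a'  n0⇒n0
[23] read 'c'  n0⇒n1
[24] read 'c'  n1⇒n2
[25] read 'a'  n2⇒n3  emit P0@[23:25]
[26] read 'c'  n3⇒n4  emit P1@[23:26]
[27] read 'a'  n4⇒n0 (fail-walked)
[28] read 'c'  n0⇒n1
[29] read 'c'  n1⇒n2
[30] read 'a'  n2⇒n3  emit P0@[28:30]
[31] read 'c'  n3⇒n4  emit P1@[28:31]
[32] read 'c'  n4⇒n2 (fail-walked)
[33] read 'c'  n2⇒n2 (fail-walked)
[34] read 'a'  n2⇒n3  emit P0@[32:34]
[35] read 'c'  n3⇒n4  emit P1@[32:35]
[36] read 'c'  n4⇒n2 (fail-walked)
[37] read 'a'  n2⇒n3  emit P0@[35:37]
[38] read 'd'  n3⇒n0 (fail-walked)
[39] read 'd'  n0⇒n0
[40] read 'c'  n0⇒n1
[41] read 'e'  n1⇒n0 (fail-walked)
[42] read 'e'  n0⇒n0
[43] read 'b'  n0⇒n0
[44] read 'a'  n0⇒n0
[45] read 'a'  n0⇒n0
[46] read 'a'  n0⇒n0
[47] read 'c'  n0⇒n1
[48] read 'b'  n1⇒n0 (fail-walked)
[49] read 'b'  n0⇒n0
[50] read 'c'  n0⇒n1
[51] read 'c'  n1⇒n2
[52] read 'c'  n2⇒n2 (fail-walked)
[53] read 'a'  n2⇒n3  emit P0@[51:53]
[54] read 'c'  n3⇒n4  emit P1@[51:54]
[55] read 'b'  n4⇒n0 (fail-walked)
[56] read 'c'  n0⇒n1
[57] read 'c'  n1⇒n2
[58] read 'a'  n2⇒n3  emit P0@[56:58]

All matches (sorted): [[4,0],[5,1],[10,0],[11,1],[14,0],[15,1],[20,0],[25,0],[26,1],[30,0],[31,1],[34,0],[35,1],[37,0],[53,0],[54,1],[58,0]]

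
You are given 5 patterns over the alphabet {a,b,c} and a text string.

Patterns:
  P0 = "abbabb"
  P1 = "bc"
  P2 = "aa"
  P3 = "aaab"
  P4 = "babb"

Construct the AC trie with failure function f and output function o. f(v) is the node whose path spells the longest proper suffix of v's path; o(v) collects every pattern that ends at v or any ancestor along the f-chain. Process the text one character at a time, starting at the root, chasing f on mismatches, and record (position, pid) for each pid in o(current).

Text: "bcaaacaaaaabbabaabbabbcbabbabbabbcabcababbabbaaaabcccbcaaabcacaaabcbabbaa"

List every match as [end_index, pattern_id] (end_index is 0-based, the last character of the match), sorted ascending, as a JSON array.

Build:
Trie (insert patterns):
  n0 'ε': a→1 b→7
  n1 'a': a→9 b→2
  n2 'ab': b→3
  n3 'abb': a→4
  n4 'abba': b→5
  n5 'abbab': b→6
  n6 'abbabb': ·  ←P0
  n7 'b': a→12 c→8
  n8 'bc': ·  ←P1
  n9 'aa': a→10  ←P2
  n10 'aaa': b→11
  n11 'aaab': ·  ←P3
  n12 'ba': b→13
  n13 'bab': b→14
  n14 'babb': ·  ←P4

Failure links (BFS by depth):
  fail(1) 'a': from fail(0)=0 chase 'a': 0 ⇒ 0;  out=∅∪out(0)=∅
  fail(7) 'b': from fail(0)=0 chase 'b': 0 ⇒ 0;  out=∅∪out(0)=∅
  fail(2) 'ab': from fail(1)=0 chase 'b': 0 ⇒ 7;  out=∅∪out(7)=∅
  fail(8) 'bc': from fail(7)=0 chase 'c': 0 ⇒ 0;  out={1}∪out(0)={1}
  fail(9) 'aa': from fail(1)=0 chase 'a': 0 ⇒ 1;  out={2}∪out(1)={2}
  fail(12) 'ba': from fail(7)=0 chase 'a': 0 ⇒ 1;  out=∅∪out(1)=∅
  fail(3) 'abb': from fail(2)=7 chase 'b': 7→0 ⇒ 7;  out=∅∪out(7)=∅
  fail(10) 'aaa': from fail(9)=1 chase 'a': 1 ⇒ 9;  out=∅∪out(9)={2}
  fail(13) 'bab': from fail(12)=1 chase 'b': 1 ⇒ 2;  out=∅∪out(2)=∅
  fail(4) 'abba': from fail(3)=7 chase 'a': 7 ⇒ 12;  out=∅∪out(12)=∅
  fail(11) 'aaab': from fail(10)=9 chase 'b': 9→1 ⇒ 2;  out={3}∪out(2)={3}
  fail(14) 'babb': from fail(13)=2 chase 'b': 2 ⇒ 3;  out={4}∪out(3)={4}
  fail(5) 'abbab': from fail(4)=12 chase 'b': 12 ⇒ 13;  out=∅∪out(13)=∅
  fail(6) 'abbabb': from fail(5)=13 chase 'b': 13 ⇒ 14;  out={0}∪out(14)={0,4}

Scan:
i=0 'b': node 0→7
i=1 'c': node 7→8  ** P1@[0:1]
i=2 'a': node 8→1 (via fail)
i=3 'a': node 1→9  ** P2@[2:3]
i=4 'a': node 9→10  ** P2@[3:4]
i=5 'c': node 10→0 (via fail)
i=6 'a': node 0→1
i=7 'a': node 1→9  ** P2@[6:7]
i=8 'a': node 9→10  ** P2@[7:8]
i=9 'a': node 10→10 (via fail)  ** P2@[8:9]
i=10 'a': node 10→10 (via fail)  ** P2@[9:10]
i=11 'b': node 10→11  ** P3@[8:11]
i=12 'b': node 11→3 (via fail)
i=13 'a': node 3→4
i=14 'b': node 4→5
i=15 'a': node 5→12 (via fail)
i=16 'a': node 12→9 (via fail)  ** P2@[15:16]
i=17 'b': node 9→2 (via fail)
i=18 'b': node 2→3
i=19 'a': node 3→4
i=20 'b': node 4→5
i=21 'b': node 5→6  ** P0@[16:21],P4@[18:21]
i=22 'c': node 6→8 (via fail)  ** P1@[21:22]
i=23 'b': node 8→7 (via fail)
i=24 'a': node 7→12
i=25 'b': node 12→13
i=26 'b': node 13→14  ** P4@[23:26]
i=27 'a': node 14→4 (via fail)
i=28 'b': node 4→5
i=29 'b': node 5→6  ** P0@[24:29],P4@[26:29]
i=30 'a': node 6→4 (via fail)
i=31 'b': node 4→5
i=32 'b': node 5→6  ** P0@[27:32],P4@[29:32]
i=33 'c': node 6→8 (via fail)  ** P1@[32:33]
i=34 'a': node 8→1 (via fail)
i=35 'b': node 1→2
i=36 'c': node 2→8 (via fail)  ** P1@[35:36]
i=37 'a': node 8→1 (via fail)
i=38 'b': node 1→2
i=39 'a': node 2→12 (via fail)
i=40 'b': node 12→13
i=41 'b': node 13→14  ** P4@[38:41]
i=42 'a': node 14→4 (via fail)
i=43 'b': node 4→5
i=44 'b': node 5→6  ** P0@[39:44],P4@[41:44]
i=45 'a': node 6→4 (via fail)
i=46 'a': node 4→9 (via fail)  ** P2@[45:46]
i=47 'a': node 9→10  ** P2@[46:47]
i=48 'a': node 10→10 (via fail)  ** P2@[47:48]
i=49 'b': node 10→11  ** P3@[46:49]
i=50 'c': node 11→8 (via fail)  ** P1@[49:50]
i=51 'c': node 8→0 (via fail)
i=52 'c': node 0→0
i=53 'b': node 0→7
i=54 'c': node 7→8  ** P1@[53:54]
i=55 'a': node 8→1 (via fail)
i=56 'a': node 1→9  ** P2@[55:56]
i=57 'a': node 9→10  ** P2@[56:57]
i=58 'b': node 10→11  ** P3@[55:58]
i=59 'c': node 11→8 (via fail)  ** P1@[58:59]
i=60 'a': node 8→1 (via fail)
i=61 'c': node 1→0 (via fail)
i=62 'a': node 0→1
i=63 'a': node 1→9  ** P2@[62:63]
i=64 'a': node 9→10  ** P2@[63:64]
i=65 'b': node 10→11  ** P3@[62:65]
i=66 'c': node 11→8 (via fail)  ** P1@[65:66]
i=67 'b': node 8→7 (via fail)
i=68 'a': node 7→12
i=69 'b': node 12→13
i=70 'b': node 13→14  ** P4@[67:70]
i=71 'a': node 14→4 (via fail)
i=72 'a': node 4→9 (via fail)  ** P2@[71:72]

All matches (sorted): [[1,1],[3,2],[4,2],[7,2],[8,2],[9,2],[10,2],[11,3],[16,2],[21,0],[21,4],[22,1],[26,4],[29,0],[29,4],[32,0],[32,4],[33,1],[36,1],[41,4],[44,0],[44,4],[46,2],[47,2],[48,2],[49,3],[50,1],[54,1],[56,2],[57,2],[58,3],[59,1],[63,2],[64,2],[65,3],[66,1],[70,4],[72,2]]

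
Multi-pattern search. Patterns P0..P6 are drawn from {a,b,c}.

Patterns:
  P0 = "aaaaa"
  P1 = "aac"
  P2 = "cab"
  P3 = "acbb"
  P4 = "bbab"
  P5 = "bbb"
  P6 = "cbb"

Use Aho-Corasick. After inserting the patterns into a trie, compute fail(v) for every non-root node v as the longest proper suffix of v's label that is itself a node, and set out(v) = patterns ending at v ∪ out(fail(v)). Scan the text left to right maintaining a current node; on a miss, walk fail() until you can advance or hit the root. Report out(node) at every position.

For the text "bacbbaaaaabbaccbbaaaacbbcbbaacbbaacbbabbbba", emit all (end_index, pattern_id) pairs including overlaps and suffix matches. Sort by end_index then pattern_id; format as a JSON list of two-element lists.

Build automaton:
Trie (insert patterns):
  n0 'ε': a→1 b→13 c→7
  n1 'a': a→2 c→10
  n2 'aa': a→3 c→6
  n3 'aaa': a→4
  n4 'aaaa': a→5
  n5 'aaaaa': ·  ←P0
  n6 'aac': ·  ←P1
  n7 'c': a→8 b→18
  n8 'ca': b→9
  n9 'cab': ·  ←P2
  n10 'ac': b→11
  n11 'acb': b→12
  n12 'acbb': ·  ←P3
  n13 'b': b→14
  n14 'bb': a→15 b→17
  n15 'bba': b→16
  n16 'bbab': ·  ←P4
  n17 'bbb': ·  ←P5
  n18 'cb': b→19
  n19 'cbb': ·  ←P6

Failure links (BFS by depth):
  n1('a'): parent n0 fail=0; on 'a' 0 → fail=0;  out ∅∪∅=∅
  n7('c'): parent n0 fail=0; on 'c' 0 → fail=0;  out ∅∪∅=∅
  n13('b'): parent n0 fail=0; on 'b' 0 → fail=0;  out ∅∪∅=∅
  n2('aa'): parent n1 fail=0; on 'a' 0 → fail=1;  out ∅∪∅=∅
  n8('ca'): parent n7 fail=0; on 'a' 0 → fail=1;  out ∅∪∅=∅
  n10('ac'): parent n1 fail=0; on 'c' 0 → fail=7;  out ∅∪∅=∅
  n14('bb'): parent n13 fail=0; on 'b' 0 → fail=13;  out ∅∪∅=∅
  n18('cb'): parent n7 fail=0; on 'b' 0 → fail=13;  out ∅∪∅=∅
  n3('aaa'): parent n2 fail=1; on 'a' 1 → fail=2;  out ∅∪∅=∅
  n6('aac'): parent n2 fail=1; on 'c' 1 → fail=10;  out {1}∪∅={1}
  n9('cab'): parent n8 fail=1; on 'b' 1→0 → fail=13;  out {2}∪∅={2}
  n11('acb'): parent n10 fail=7; on 'b' 7 → fail=18;  out ∅∪∅=∅
  n15('bba'): parent n14 fail=13; on 'a' 13→0 → fail=1;  out ∅∪∅=∅
  n17('bbb'): parent n14 fail=13; on 'b' 13 → fail=14;  out {5}∪∅={5}
  n19('cbb'): parent n18 fail=13; on 'b' 13 → fail=14;  out {6}∪∅={6}
  n4('aaaa'): parent n3 fail=2; on 'a' 2 → fail=3;  out ∅∪∅=∅
  n12('acbb'): parent n11 fail=18; on 'b' 18 → fail=19;  out {3}∪{6}={3,6}
  n16('bbab'): parent n15 fail=1; on 'b' 1→0 → fail=13;  out {4}∪∅={4}
  n5('aaaaa'): parent n4 fail=3; on 'a' 3 → fail=4;  out {0}∪∅={0}

Run:
pos 0 'b': at 13
pos 1 'a': at 1 ·f
pos 2 'c': at 10
pos 3 'b': at 11
pos 4 'b': at 12  → match P3@[1:4],P6@[2:4]
pos 5 'a': at 15 ·f
pos 6 'a': at 2 ·f
pos 7 'a': at 3
pos 8 'a': at 4
pos 9 'a': at 5  → match P0@[5:9]
pos 10 'b': at 13 ·f
pos 11 'b': at 14
pos 12 'a': at 15
pos 13 'c': at 10 ·f
pos 14 'c': at 7 ·f
pos 15 'b': at 18
pos 16 'b': at 19  → match P6@[14:16]
pos 17 'a': at 15 ·f
pos 18 'a': at 2 ·f
pos 19 'a': at 3
pos 20 'a': at 4
pos 21 'c': at 6 ·f  → match P1@[19:21]
pos 22 'b': at 11 ·f
pos 23 'b': at 12  → match P3@[20:23],P6@[21:23]
pos 24 'c': at 7 ·f
pos 25 'b': at 18
pos 26 'b': at 19  → match P6@[24:26]
pos 27 'a': at 15 ·f
pos 28 'a': at 2 ·f
pos 29 'c': at 6  → match P1@[27:29]
pos 30 'b': at 11 ·f
pos 31 'b': at 12  → match P3@[28:31],P6@[29:31]
pos 32 'a': at 15 ·f
pos 33 'a': at 2 ·f
pos 34 'c': at 6  → match P1@[32:34]
pos 35 'b': at 11 ·f
pos 36 'b': at 12  → match P3@[33:36],P6@[34:36]
pos 37 'a': at 15 ·f
pos 38 'b': at 16  → match P4@[35:38]
pos 39 'b': at 14 ·f
pos 40 'b': at 17  → match P5@[38:40]
pos 41 'b': at 17 ·f  → match P5@[39:41]
pos 42 'a': at 15 ·f

Matches: [[4,3],[4,6],[9,0],[16,6],[21,1],[23,3],[23,6],[26,6],[29,1],[31,3],[31,6],[34,1],[36,3],[36,6],[38,4],[40,5],[41,5]]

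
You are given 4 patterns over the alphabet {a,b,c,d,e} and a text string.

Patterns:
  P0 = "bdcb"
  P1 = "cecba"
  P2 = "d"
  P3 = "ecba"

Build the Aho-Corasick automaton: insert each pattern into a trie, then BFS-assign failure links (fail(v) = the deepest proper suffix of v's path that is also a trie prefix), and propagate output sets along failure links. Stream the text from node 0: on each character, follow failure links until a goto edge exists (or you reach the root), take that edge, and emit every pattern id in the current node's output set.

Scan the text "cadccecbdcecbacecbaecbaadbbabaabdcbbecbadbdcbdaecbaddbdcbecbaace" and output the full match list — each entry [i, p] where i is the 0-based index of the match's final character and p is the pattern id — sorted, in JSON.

Build automaton:
Trie (insert patterns):
  0='ε' goto b→1 c→5 d→10 e→11
  1='b' goto d→2
  2='bd' goto c→3
  3='bdc' goto b→4
  4='bdcb' goto ·  [P0 ends]
  5='c' goto e→6
  6='ce' goto c→7
  7='cec' goto b→8
  8='cecb' goto a→9
  9='cecba' goto ·  [P1 ends]
  10='d' goto ·  [P2 ends]
  11='e' goto c→12
  12='ec' goto b→13
  13='ecb' goto a→14
  14='ecba' goto ·  [P3 ends]

BFS fail/out derivation:
  fail(1) 'b': from fail(0)=0 chase 'b': 0 ⇒ 0;  out=∅∪out(0)=∅
  fail(5) 'c': from fail(0)=0 chase 'c': 0 ⇒ 0;  out=∅∪out(0)=∅
  fail(10) 'd': from fail(0)=0 chase 'd': 0 ⇒ 0;  out={2}∪out(0)={2}
  fail(11) 'e': from fail(0)=0 chase 'e': 0 ⇒ 0;  out=∅∪out(0)=∅
  fail(2) 'bd': from fail(1)=0 chase 'd': 0 ⇒ 10;  out=∅∪out(10)={2}
  fail(6) 'ce': from fail(5)=0 chase 'e': 0 ⇒ 11;  out=∅∪out(11)=∅
  fail(12) 'ec': from fail(11)=0 chase 'c': 0 ⇒ 5;  out=∅∪out(5)=∅
  fail(3) 'bdc': from fail(2)=10 chase 'c': 10→0 ⇒ 5;  out=∅∪out(5)=∅
  fail(7) 'cec': from fail(6)=11 chase 'c': 11 ⇒ 12;  out=∅∪out(12)=∅
  fail(13) 'ecb': from fail(12)=5 chase 'b': 5→0 ⇒ 1;  out=∅∪out(1)=∅
  fail(4) 'bdcb': from fail(3)=5 chase 'b': 5→0 ⇒ 1;  out={0}∪out(1)={0}
  fail(8) 'cecb': from fail(7)=12 chase 'b': 12 ⇒ 13;  out=∅∪out(13)=∅
  fail(14) 'ecba': from fail(13)=1 chase 'a': 1→0 ⇒ 0;  out={3}∪out(0)={3}
  fail(9) 'cecba': from fail(8)=13 chase 'a': 13 ⇒ 14;  out={1}∪out(14)={1,3}

Text stream:
i=0 'c': node 0→5
i=1 'a': node 5→0 ·f
i=2 'd': node 0→10  ** P2@[2:2]
i=3 'c': node 10→5 ·f
i=4 'c': node 5→5 ·f
i=5 'e': node 5→6
i=6 'c': node 6→7
i=7 'b': node 7→8
i=8 'd': node 8→2 ·f  ** P2@[8:8]
i=9 'c': node 2→3
i=10 'e': node 3→6 ·f
i=11 'c': node 6→7
i=12 'b': node 7→8
i=13 'a': node 8→9  ** P1@[9:13],P3@[10:13]
i=14 'c': node 9→5 ·f
i=15 'e': node 5→6
i=16 'c': node 6→7
i=17 'b': node 7→8
i=18 'a': node 8→9  ** P1@[14:18],P3@[15:18]
i=19 'e': node 9→11 ·f
i=20 'c': node 11→12
i=21 'b': node 12→13
i=22 'a': node 13→14  ** P3@[19:22]
i=23 'a': node 14→0 ·f
i=24 'd': node 0→10  ** P2@[24:24]
i=25 'b': node 10→1 ·f
i=26 'b': node 1→1 ·f
i=27 'a': node 1→0 ·f
i=28 'b': node 0→1
i=29 'a': node 1→0 ·f
i=30 'a': node 0→0
i=31 'b': node 0→1
i=32 'd': node 1→2  ** P2@[32:32]
i=33 'c': node 2→3
i=34 'b': node 3→4  ** P0@[31:34]
i=35 'b': node 4→1 ·f
i=36 'e': node 1→11 ·f
i=37 'c': node 11→12
i=38 'b': node 12→13
i=39 'a': node 13→14  ** P3@[36:39]
i=40 'd': node 14→10 ·f  ** P2@[40:40]
i=41 'b': node 10→1 ·f
i=42 'd': node 1→2  ** P2@[42:42]
i=43 'c': node 2→3
i=44 'b': node 3→4  ** P0@[41:44]
i=45 'd': node 4→2 ·f  ** P2@[45:45]
i=46 'a': node 2→0 ·f
i=47 'e': node 0→11
i=48 'c': node 11→12
i=49 'b': node 12→13
i=50 'a': node 13→14  ** P3@[47:50]
i=51 'd': node 14→10 ·f  ** P2@[51:51]
i=52 'd': node 10→10 ·f  ** P2@[52:52]
i=53 'b': node 10→1 ·f
i=54 'd': node 1→2  ** P2@[54:54]
i=55 'c': node 2→3
i=56 'b': node 3→4  ** P0@[53:56]
i=57 'e': node 4→11 ·f
i=58 'c': node 11→12
i=59 'b': node 12→13
i=60 'a': node 13→14  ** P3@[57:60]
i=61 'a': node 14→0 ·f
i=62 'c': node 0→5
i=63 'e': node 5→6

All matches (sorted): [[2,2],[8,2],[13,1],[13,3],[18,1],[18,3],[22,3],[24,2],[32,2],[34,0],[39,3],[40,2],[42,2],[44,0],[45,2],[50,3],[51,2],[52,2],[54,2],[56,0],[60,3]]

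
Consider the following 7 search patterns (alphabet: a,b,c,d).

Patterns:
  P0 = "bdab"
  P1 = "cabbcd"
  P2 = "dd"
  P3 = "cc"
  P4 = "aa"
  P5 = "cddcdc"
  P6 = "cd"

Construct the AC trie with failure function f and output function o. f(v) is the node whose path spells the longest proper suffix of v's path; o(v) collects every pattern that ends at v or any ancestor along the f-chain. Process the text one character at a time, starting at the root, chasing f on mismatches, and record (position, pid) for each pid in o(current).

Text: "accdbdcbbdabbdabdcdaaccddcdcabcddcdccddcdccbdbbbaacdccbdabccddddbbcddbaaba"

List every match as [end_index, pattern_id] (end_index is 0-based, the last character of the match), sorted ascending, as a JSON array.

Build:
Trie (insert patterns):
  n0 'ε': a→14 b→1 c→5 d→11
  n1 'b': d→2
  n2 'bd': a→3
  n3 'bda': b→4
  n4 'bdab': ·  [P0 ends]
  n5 'c': a→6 c→13 d→16
  n6 'ca': b→7
  n7 'cab': b→8
  n8 'cabb': c→9
  n9 'cabbc': d→10
  n10 'cabbcd': ·  [P1 ends]
  n11 'd': d→12
  n12 'dd': ·  [P2 ends]
  n13 'cc': ·  [P3 ends]
  n14 'a': a→15
  n15 'aa': ·  [P4 ends]
  n16 'cd': d→17  [P6 ends]
  n17 'cdd': c→18
  n18 'cddc': d→19
  n19 'cddcd': c→20
  n20 'cddcdc': ·  [P5 ends]

Failure links (BFS by depth):
  n1('b'): parent n0 fail=0; on 'b' 0 → fail=0;  out ∅∪∅=∅
  n5('c'): parent n0 fail=0; on 'c' 0 → fail=0;  out ∅∪∅=∅
  n11('d'): parent n0 fail=0; on 'd' 0 → fail=0;  out ∅∪∅=∅
  n14('a'): parent n0 fail=0; on 'a' 0 → fail=0;  out ∅∪∅=∅
  n2('bd'): parent n1 fail=0; on 'd' 0 → fail=11;  out ∅∪∅=∅
  n6('ca'): parent n5 fail=0; on 'a' 0 → fail=14;  out ∅∪∅=∅
  n12('dd'): parent n11 fail=0; on 'd' 0 → fail=11;  out {2}∪∅={2}
  n13('cc'): parent n5 fail=0; on 'c' 0 → fail=5;  out {3}∪∅={3}
  n15('aa'): parent n14 fail=0; on 'a' 0 → fail=14;  out {4}∪∅={4}
  n16('cd'): parent n5 fail=0; on 'd' 0 → fail=11;  out {6}∪∅={6}
  n3('bda'): parent n2 fail=11; on 'a' 11→0 → fail=14;  out ∅∪∅=∅
  n7('cab'): parent n6 fail=14; on 'b' 14→0 → fail=1;  out ∅∪∅=∅
  n17('cdd'): parent n16 fail=11; on 'd' 11 → fail=12;  out ∅∪{2}={2}
  n4('bdab'): parent n3 fail=14; on 'b' 14→0 → fail=1;  out {0}∪∅={0}
  n8('cabb'): parent n7 fail=1; on 'b' 1→0 → fail=1;  out ∅∪∅=∅
  n18('cddc'): parent n17 fail=12; on 'c' 12→11→0 → fail=5;  out ∅∪∅=∅
  n9('cabbc'): parent n8 fail=1; on 'c' 1→0 → fail=5;  out ∅∪∅=∅
  n19('cddcd'): parent n18 fail=5; on 'd' 5 → fail=16;  out ∅∪{6}={6}
  n10('cabbcd'): parent n9 fail=5; on 'd' 5 → fail=16;  out {1}∪{6}={1,6}
  n20('cddcdc'): parent n19 fail=16; on 'c' 16→11→0 → fail=5;  out {5}∪∅={5}

Scan:
pos 0 'a': at 14
pos 1 'c': at 5 ·f
pos 2 'c': at 13  emit P3@[1:2]
pos 3 'd': at 16 ·f  emit P6@[2:3]
pos 4 'b': at 1 ·f
pos 5 'd': at 2
pos 6 'c': at 5 ·f
pos 7 'b': at 1 ·f
pos 8 'b': at 1 ·f
pos 9 'd': at 2
pos 10 'a': at 3
pos 11 'b': at 4  emit P0@[8:11]
pos 12 'b': at 1 ·f
pos 13 'd': at 2
pos 14 'a': at 3
pos 15 'b': at 4  emit P0@[12:15]
pos 16 'd': at 2 ·f
pos 17 'c': at 5 ·f
pos 18 'd': at 16  emit P6@[17:18]
pos 19 'a': at 14 ·f
pos 20 'a': at 15  emit P4@[19:20]
pos 21 'c': at 5 ·f
pos 22 'c': at 13  emit P3@[21:22]
pos 23 'd': at 16 ·f  emit P6@[22:23]
pos 24 'd': at 17  emit P2@[23:24]
pos 25 'c': at 18
pos 26 'd': at 19  emit P6@[25:26]
pos 27 'c': at 20  emit P5@[22:27]
pos 28 'a': at 6 ·f
pos 29 'b': at 7
pos 30 'c': at 5 ·f
pos 31 'd': at 16  emit P6@[30:31]
pos 32 'd': at 17  emit P2@[31:32]
pos 33 'c': at 18
pos 34 'd': at 19  emit P6@[33:34]
pos 35 'c': at 20  emit P5@[30:35]
pos 36 'c': at 13 ·f  emit P3@[35:36]
pos 37 'd': at 16 ·f  emit P6@[36:37]
pos 38 'd': at 17  emit P2@[37:38]
pos 39 'c': at 18
pos 40 'd': at 19  emit P6@[39:40]
pos 41 'c': at 20  emit P5@[36:41]
pos 42 'c': at 13 ·f  emit P3@[41:42]
pos 43 'b': at 1 ·f
pos 44 'd': at 2
pos 45 'b': at 1 ·f
pos 46 'b': at 1 ·f
pos 47 'b': at 1 ·f
pos 48 'a': at 14 ·f
pos 49 'a': at 15  emit P4@[48:49]
pos 50 'c': at 5 ·f
pos 51 'd': at 16  emit P6@[50:51]
pos 52 'c': at 5 ·f
pos 53 'c': at 13  emit P3@[52:53]
pos 54 'b': at 1 ·f
pos 55 'd': at 2
pos 56 'a': at 3
pos 57 'b': at 4  emit P0@[54:57]
pos 58 'c': at 5 ·f
pos 59 'c': at 13  emit P3@[58:59]
pos 60 'd': at 16 ·f  emit P6@[59:60]
pos 61 'd': at 17  emit P2@[60:61]
pos 62 'd': at 12 ·f  emit P2@[61:62]
pos 63 'd': at 12 ·f  emit P2@[62:63]
pos 64 'b': at 1 ·f
pos 65 'b': at 1 ·f
pos 66 'c': at 5 ·f
pos 67 'd': at 16  emit P6@[66:67]
pos 68 'd': at 17  emit P2@[67:68]
pos 69 'b': at 1 ·f
pos 70 'a': at 14 ·f
pos 71 'a': at 15  emit P4@[70:71]
pos 72 'b': at 1 ·f
pos 73 'a': at 14 ·f

All matches (sorted): [[2,3],[3,6],[11,0],[15,0],[18,6],[20,4],[22,3],[23,6],[24,2],[26,6],[27,5],[31,6],[32,2],[34,6],[35,5],[36,3],[37,6],[38,2],[40,6],[41,5],[42,3],[49,4],[51,6],[53,3],[57,0],[59,3],[60,6],[61,2],[62,2],[63,2],[67,6],[68,2],[71,4]]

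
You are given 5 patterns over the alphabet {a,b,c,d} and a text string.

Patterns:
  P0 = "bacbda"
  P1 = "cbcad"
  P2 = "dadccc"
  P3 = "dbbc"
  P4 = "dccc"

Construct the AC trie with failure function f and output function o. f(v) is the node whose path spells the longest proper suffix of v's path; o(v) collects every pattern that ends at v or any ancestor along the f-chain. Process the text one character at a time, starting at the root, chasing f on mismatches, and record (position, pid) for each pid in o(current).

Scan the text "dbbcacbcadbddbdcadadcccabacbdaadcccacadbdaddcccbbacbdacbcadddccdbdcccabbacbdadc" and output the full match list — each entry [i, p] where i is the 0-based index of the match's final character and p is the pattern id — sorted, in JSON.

Build:
Trie nodes:
  0='ε' goto b→1 c→7 d→12
  1='b' goto a→2
  2='ba' goto c→3
  3='bac' goto b→4
  4='bacb' goto d→5
  5='bacbd' goto a→6
  6='bacbda' goto ·  [P0 ends]
  7='c' goto b→8
  8='cb' goto c→9
  9='cbc' goto a→10
  10='cbca' goto d→11
  11='cbcad' goto ·  [P1 ends]
  12='d' goto a→13 b→18 c→21
  13='da' goto d→14
  14='dad' goto c→15
  15='dadc' goto c→16
  16='dadcc' goto c→17
  17='dadccc' goto ·  [P2 ends]
  18='db' goto b→19
  19='dbb' goto c→20
  20='dbbc' goto ·  [P3 ends]
  21='dc' goto c→22
  22='dcc' goto c→23
  23='dccc' goto ·  [P4 ends]

BFS fail/out derivation:
  fail(1) 'b': from fail(0)=0 chase 'b': 0 ⇒ 0;  out=∅∪out(0)=∅
  fail(7) 'c': from fail(0)=0 chase 'c': 0 ⇒ 0;  out=∅∪out(0)=∅
  fail(12) 'd': from fail(0)=0 chase 'd': 0 ⇒ 0;  out=∅∪out(0)=∅
  fail(2) 'ba': from fail(1)=0 chase 'a': 0 ⇒ 0;  out=∅∪out(0)=∅
  fail(8) 'cb': from fail(7)=0 chase 'b': 0 ⇒ 1;  out=∅∪out(1)=∅
  fail(13) 'da': from fail(12)=0 chase 'a': 0 ⇒ 0;  out=∅∪out(0)=∅
  fail(18) 'db': from fail(12)=0 chase 'b': 0 ⇒ 1;  out=∅∪out(1)=∅
  fail(21) 'dc': from fail(12)=0 chase 'c': 0 ⇒ 7;  out=∅∪out(7)=∅
  fail(3) 'bac': from fail(2)=0 chase 'c': 0 ⇒ 7;  out=∅∪out(7)=∅
  fail(9) 'cbc': from fail(8)=1 chase 'c': 1→0 ⇒ 7;  out=∅∪out(7)=∅
  fail(14) 'dad': from fail(13)=0 chase 'd': 0 ⇒ 12;  out=∅∪out(12)=∅
  fail(19) 'dbb': from fail(18)=1 chase 'b': 1→0 ⇒ 1;  out=∅∪out(1)=∅
  fail(22) 'dcc': from fail(21)=7 chase 'c': 7→0 ⇒ 7;  out=∅∪out(7)=∅
  fail(4) 'bacb': from fail(3)=7 chase 'b': 7 ⇒ 8;  out=∅∪out(8)=∅
  fail(10) 'cbca': from fail(9)=7 chase 'a': 7→0 ⇒ 0;  out=∅∪out(0)=∅
  fail(15) 'dadc': from fail(14)=12 chase 'c': 12 ⇒ 21;  out=∅∪out(21)=∅
  fail(20) 'dbbc': from fail(19)=1 chase 'c': 1→0 ⇒ 7;  out={3}∪out(7)={3}
  fail(23) 'dccc': from fail(22)=7 chase 'c': 7→0 ⇒ 7;  out={4}∪out(7)={4}
  fail(5) 'bacbd': from fail(4)=8 chase 'd': 8→1→0 ⇒ 12;  out=∅∪out(12)=∅
  fail(11) 'cbcad': from fail(10)=0 chase 'd': 0 ⇒ 12;  out={1}∪out(12)={1}
  fail(16) 'dadcc': from fail(15)=21 chase 'c': 21 ⇒ 22;  out=∅∪out(22)=∅
  fail(6) 'bacbda': from fail(5)=12 chase 'a': 12 ⇒ 13;  out={0}∪out(13)={0}
  fail(17) 'dadccc': from fail(16)=22 chase 'c': 22 ⇒ 23;  out={2}∪out(23)={2,4}

Scan:
[0] read 'd'  n0⇒n12
[1] read 'b'  n12⇒n18
[2] read 'b'  n18⇒n19
[3] read 'c'  n19⇒n20  → match P3@[0:3]
[4] read 'a'  n20⇒n0 (via fail)
[5] read 'c'  n0⇒n7
[6] read 'b'  n7⇒n8
[7] read 'c'  n8⇒n9
[8] read 'a'  n9⇒n10
[9] read 'd'  n10⇒n11  → match P1@[5:9]
[10] read 'b'  n11⇒n18 (via fail)
[11] read 'd'  n18⇒n12 (via fail)
[12] read 'd'  n12⇒n12 (via fail)
[13] read 'b'  n12⇒n18
[14] read 'd'  n18⇒n12 (via fail)
[15] read 'c'  n12⇒n21
[16] read 'a'  n21⇒n0 (via fail)
[17] read 'd'  n0⇒n12
[18] read 'a'  n12⇒n13
[19] read 'd'  n13⇒n14
[20] read 'c'  n14⇒n15
[21] read 'c'  n15⇒n16
[22] read 'c'  n16⇒n17  → match P2@[17:22],P4@[19:22]
[23] read 'a'  n17⇒n0 (via fail)
[24] read 'b'  n0⇒n1
[25] read 'a'  n1⇒n2
[26] read 'c'  n2⇒n3
[27] read 'b'  n3⇒n4
[28] read 'd'  n4⇒n5
[29] read 'a'  n5⇒n6  → match P0@[24:29]
[30] read 'a'  n6⇒n0 (via fail)
[31] read 'd'  n0⇒n12
[32] read 'c'  n12⇒n21
[33] read 'c'  n21⇒n22
[34] read 'c'  n22⇒n23  → match P4@[31:34]
[35] read 'a'  n23⇒n0 (via fail)
[36] read 'c'  n0⇒n7
[37] read 'a'  n7⇒n0 (via fail)
[38] read 'd'  n0⇒n12
[39] read 'b'  n12⇒n18
[40] read 'd'  n18⇒n12 (via fail)
[41] read 'a'  n12⇒n13
[42] read 'd'  n13⇒n14
[43] read 'd'  n14⇒n12 (via fail)
[44] read 'c'  n12⇒n21
[45] read 'c'  n21⇒n22
[46] read 'c'  n22⇒n23  → match P4@[43:46]
[47] read 'b'  n23⇒n8 (via fail)
[48] read 'b'  n8⇒n1 (via fail)
[49] read 'a'  n1⇒n2
[50] read 'c'  n2⇒n3
[51] read 'b'  n3⇒n4
[52] read 'd'  n4⇒n5
[53] read 'a'  n5⇒n6  → match P0@[48:53]
[54] read 'c'  n6⇒n7 (via fail)
[55] read 'b'  n7⇒n8
[56] read 'c'  n8⇒n9
[57] read 'a'  n9⇒n10
[58] read 'd'  n10⇒n11  → match P1@[54:58]
[59] read 'd'  n11⇒n12 (via fail)
[60] read 'd'  n12⇒n12 (via fail)
[61] read 'c'  n12⇒n21
[62] read 'c'  n21⇒n22
[63] read 'd'  n22⇒n12 (via fail)
[64] read 'b'  n12⇒n18
[65] read 'd'  n18⇒n12 (via fail)
[66] read 'c'  n12⇒n21
[67] read 'c'  n21⇒n22
[68] read 'c'  n22⇒n23  → match P4@[65:68]
[69] read 'a'  n23⇒n0 (via fail)
[70] read 'b'  n0⇒n1
[71] read 'b'  n1⇒n1 (via fail)
[72] read 'a'  n1⇒n2
[73] read 'c'  n2⇒n3
[74] read 'b'  n3⇒n4
[75] read 'd'  n4⇒n5
[76] read 'a'  n5⇒n6  → match P0@[71:76]
[77] read 'd'  n6⇒n14 (via fail)
[78] read 'c'  n14⇒n15

Result: [[3,3],[9,1],[22,2],[22,4],[29,0],[34,4],[46,4],[53,0],[58,1],[68,4],[76,0]]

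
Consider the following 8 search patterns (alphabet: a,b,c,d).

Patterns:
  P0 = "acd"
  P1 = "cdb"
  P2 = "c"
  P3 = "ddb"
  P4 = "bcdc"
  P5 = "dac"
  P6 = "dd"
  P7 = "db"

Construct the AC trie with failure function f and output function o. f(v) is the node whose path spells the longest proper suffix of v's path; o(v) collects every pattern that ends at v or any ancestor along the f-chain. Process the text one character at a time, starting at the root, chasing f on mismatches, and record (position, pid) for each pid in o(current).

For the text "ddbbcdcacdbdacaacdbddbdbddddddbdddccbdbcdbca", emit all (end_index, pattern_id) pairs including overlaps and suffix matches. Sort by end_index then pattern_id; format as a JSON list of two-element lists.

Build automaton:
Trie nodes:
  n0 'ε': a→1 b→10 c→4 d→7
  n1 'a': c→2
  n2 'ac': d→3
  n3 'acd': ·  ←P0
  n4 'c': d→5  ←P2
  n5 'cd': b→6
  n6 'cdb': ·  ←P1
  n7 'd': a→14 b→16 d→8
  n8 'dd': b→9  ←P6
  n9 'ddb': ·  ←P3
  n10 'b': c→11
  n11 'bc': d→12
  n12 'bcd': c→13
  n13 'bcdc': ·  ←P4
  n14 'da': c→15
  n15 'dac': ·  ←P5
  n16 'db': ·  ←P7

Failure links (BFS by depth):
  n1('a'): parent n0 fail=0; on 'a' 0 → fail=0;  out ∅∪∅=∅
  n4('c'): parent n0 fail=0; on 'c' 0 → fail=0;  out {2}∪∅={2}
  n7('d'): parent n0 fail=0; on 'd' 0 → fail=0;  out ∅∪∅=∅
  n10('b'): parent n0 fail=0; on 'b' 0 → fail=0;  out ∅∪∅=∅
  n2('ac'): parent n1 fail=0; on 'c' 0 → fail=4;  out ∅∪{2}={2}
  n5('cd'): parent n4 fail=0; on 'd' 0 → fail=7;  out ∅∪∅=∅
  n8('dd'): parent n7 fail=0; on 'd' 0 → fail=7;  out {6}∪∅={6}
  n11('bc'): parent n10 fail=0; on 'c' 0 → fail=4;  out ∅∪{2}={2}
  n14('da'): parent n7 fail=0; on 'a' 0 → fail=1;  out ∅∪∅=∅
  n16('db'): parent n7 fail=0; on 'b' 0 → fail=10;  out {7}∪∅={7}
  n3('acd'): parent n2 fail=4; on 'd' 4 → fail=5;  out {0}∪∅={0}
  n6('cdb'): parent n5 fail=7; on 'b' 7 → fail=16;  out {1}∪{7}={1,7}
  n9('ddb'): parent n8 fail=7; on 'b' 7 → fail=16;  out {3}∪{7}={3,7}
  n12('bcd'): parent n11 fail=4; on 'd' 4 → fail=5;  out ∅∪∅=∅
  n15('dac'): parent n14 fail=1; on 'c' 1 → fail=2;  out {5}∪{2}={2,5}
  n13('bcdc'): parent n12 fail=5; on 'c' 5→7→0 → fail=4;  out {4}∪{2}={2,4}

Text stream:
[0] read 'd'  n0⇒n7
[1] read 'd'  n7⇒n8  emit P6@[0:1]
[2] read 'b'  n8⇒n9  emit P3@[0:2],P7@[1:2]
[3] read 'b'  n9⇒n10 ·f
[4] read 'c'  n10⇒n11  emit P2@[4:4]
[5] read 'd'  n11⇒n12
[6] read 'c'  n12⇒n13  emit P2@[6:6],P4@[3:6]
[7] read 'a'  n13⇒n1 ·f
[8] read 'c'  n1⇒n2  emit P2@[8:8]
[9] read 'd'  n2⇒n3  emit P0@[7:9]
[10] read 'b'  n3⇒n6 ·f  emit P1@[8:10],P7@[9:10]
[11] read 'd'  n6⇒n7 ·f
[12] read 'a'  n7⇒n14
[13] read 'c'  n14⇒n15  emit P2@[13:13],P5@[11:13]
[14] read 'a'  n15⇒n1 ·f
[15] read 'a'  n1⇒n1 ·f
[16] read 'c'  n1⇒n2  emit P2@[16:16]
[17] read 'd'  n2⇒n3  emit P0@[15:17]
[18] read 'b'  n3⇒n6 ·f  emit P1@[16:18],P7@[17:18]
[19] read 'd'  n6⇒n7 ·f
[20] read 'd'  n7⇒n8  emit P6@[19:20]
[21] read 'b'  n8⇒n9  emit P3@[19:21],P7@[20:21]
[22] read 'd'  n9⇒n7 ·f
[23] read 'b'  n7⇒n16  emit P7@[22:23]
[24] read 'd'  n16⇒n7 ·f
[25] read 'd'  n7⇒n8  emit P6@[24:25]
[26] read 'd'  n8⇒n8 ·f  emit P6@[25:26]
[27] read 'd'  n8⇒n8 ·f  emit P6@[26:27]
[28] read 'd'  n8⇒n8 ·f  emit P6@[27:28]
[29] read 'd'  n8⇒n8 ·f  emit P6@[28:29]
[30] read 'b'  n8⇒n9  emit P3@[28:30],P7@[29:30]
[31] read 'd'  n9⇒n7 ·f
[32] read 'd'  n7⇒n8  emit P6@[31:32]
[33] read 'd'  n8⇒n8 ·f  emit P6@[32:33]
[34] read 'c'  n8⇒n4 ·f  emit P2@[34:34]
[35] read 'c'  n4⇒n4 ·f  emit P2@[35:35]
[36] read 'b'  n4⇒n10 ·f
[37] read 'd'  n10⇒n7 ·f
[38] read 'b'  n7⇒n16  emit P7@[37:38]
[39] read 'c'  n16⇒n11 ·f  emit P2@[39:39]
[40] read 'd'  n11⇒n12
[41] read 'b'  n12⇒n6 ·f  emit P1@[39:41],P7@[40:41]
[42] read 'c'  n6⇒n11 ·f  emit P2@[42:42]
[43] read 'a'  n11⇒n1 ·f

Result: [[1,6],[2,3],[2,7],[4,2],[6,2],[6,4],[8,2],[9,0],[10,1],[10,7],[13,2],[13,5],[16,2],[17,0],[18,1],[18,7],[20,6],[21,3],[21,7],[23,7],[25,6],[26,6],[27,6],[28,6],[29,6],[30,3],[30,7],[32,6],[33,6],[34,2],[35,2],[38,7],[39,2],[41,1],[41,7],[42,2]]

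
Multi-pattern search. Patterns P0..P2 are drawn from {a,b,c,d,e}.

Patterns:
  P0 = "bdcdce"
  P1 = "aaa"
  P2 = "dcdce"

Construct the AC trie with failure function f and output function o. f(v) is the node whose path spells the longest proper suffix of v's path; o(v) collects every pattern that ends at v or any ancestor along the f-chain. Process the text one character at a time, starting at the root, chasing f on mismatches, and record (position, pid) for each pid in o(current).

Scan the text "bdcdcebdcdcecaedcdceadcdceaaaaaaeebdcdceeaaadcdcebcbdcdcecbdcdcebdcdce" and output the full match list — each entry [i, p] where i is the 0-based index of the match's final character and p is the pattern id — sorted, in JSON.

Construct AC machine:
Trie (insert patterns):
  n0 'ε': a→7 b→1 d→10
  n1 'b': d→2
  n2 'bd': c→3
  n3 'bdc': d→4
  n4 'bdcd': c→5
  n5 'bdcdc': e→6
  n6 'bdcdce': ·  ←P0
  n7 'a': a→8
  n8 'aa': a→9
  n9 'aaa': ·  ←P1
  n10 'd': c→11
  n11 'dc': d→12
  n12 'dcd': c→13
  n13 'dcdc': e→14
  n14 'dcdce': ·  ←P2

BFS fail/out derivation:
  fail(1) 'b': from fail(0)=0 chase 'b': 0 ⇒ 0;  out=∅∪out(0)=∅
  fail(7) 'a': from fail(0)=0 chase 'a': 0 ⇒ 0;  out=∅∪out(0)=∅
  fail(10) 'd': from fail(0)=0 chase 'd': 0 ⇒ 0;  out=∅∪out(0)=∅
  fail(2) 'bd': from fail(1)=0 chase 'd': 0 ⇒ 10;  out=∅∪out(10)=∅
  fail(8) 'aa': from fail(7)=0 chase 'a': 0 ⇒ 7;  out=∅∪out(7)=∅
  fail(11) 'dc': from fail(10)=0 chase 'c': 0 ⇒ 0;  out=∅∪out(0)=∅
  fail(3) 'bdc': from fail(2)=10 chase 'c': 10 ⇒ 11;  out=∅∪out(11)=∅
  fail(9) 'aaa': from fail(8)=7 chase 'a': 7 ⇒ 8;  out={1}∪out(8)={1}
  fail(12) 'dcd': from fail(11)=0 chase 'd': 0 ⇒ 10;  out=∅∪out(10)=∅
  fail(4) 'bdcd': from fail(3)=11 chase 'd': 11 ⇒ 12;  out=∅∪out(12)=∅
  fail(13) 'dcdc': from fail(12)=10 chase 'c': 10 ⇒ 11;  out=∅∪out(11)=∅
  fail(5) 'bdcdc': from fail(4)=12 chase 'c': 12 ⇒ 13;  out=∅∪out(13)=∅
  fail(14) 'dcdce': from fail(13)=11 chase 'e': 11→0 ⇒ 0;  out={2}∪out(0)={2}
  fail(6) 'bdcdce': from fail(5)=13 chase 'e': 13 ⇒ 14;  out={0}∪out(14)={0,2}

Scan:
i=0 'b': node 0→1
i=1 'd': node 1→2
i=2 'c': node 2→3
i=3 'd': node 3→4
i=4 'c': node 4→5
i=5 'e': node 5→6  emit P0@[0:5],P2@[1:5]
i=6 'b': node 6→1 (via fail)
i=7 'd': node 1→2
i=8 'c': node 2→3
i=9 'd': node 3→4
i=10 'c': node 4→5
i=11 'e': node 5→6  emit P0@[6:11],P2@[7:11]
i=12 'c': node 6→0 (via fail)
i=13 'a': node 0→7
i=14 'e': node 7→0 (via fail)
i=15 'd': node 0→10
i=16 'c': node 10→11
i=17 'd': node 11→12
i=18 'c': node 12→13
i=19 'e': node 13→14  emit P2@[15:19]
i=20 'a': node 14→7 (via fail)
i=21 'd': node 7→10 (via fail)
i=22 'c': node 10→11
i=23 'd': node 11→12
i=24 'c': node 12→13
i=25 'e': node 13→14  emit P2@[21:25]
i=26 'a': node 14→7 (via fail)
i=27 'a': node 7→8
i=28 'a': node 8→9  emit P1@[26:28]
i=29 'a': node 9→9 (via fail)  emit P1@[27:29]
i=30 'a': node 9→9 (via fail)  emit P1@[28:30]
i=31 'a': node 9→9 (via fail)  emit P1@[29:31]
i=32 'e': node 9→0 (via fail)
i=33 'e': node 0→0
i=34 'b': node 0→1
i=35 'd': node 1→2
i=36 'c': node 2→3
i=37 'd': node 3→4
i=38 'c': node 4→5
i=39 'e': node 5→6  emit P0@[34:39],P2@[35:39]
i=40 'e': node 6→0 (via fail)
i=41 'a': node 0→7
i=42 'a': node 7→8
i=43 'a': node 8→9  emit P1@[41:43]
i=44 'd': node 9→10 (via fail)
i=45 'c': node 10→11
i=46 'd': node 11→12
i=47 'c': node 12→13
i=48 'e': node 13→14  emit P2@[44:48]
i=49 'b': node 14→1 (via fail)
i=50 'c': node 1→0 (via fail)
i=51 'b': node 0→1
i=52 'd': node 1→2
i=53 'c': node 2→3
i=54 'd': node 3→4
i=55 'c': node 4→5
i=56 'e': node 5→6  emit P0@[51:56],P2@[52:56]
i=57 'c': node 6→0 (via fail)
i=58 'b': node 0→1
i=59 'd': node 1→2
i=60 'c': node 2→3
i=61 'd': node 3→4
i=62 'c': node 4→5
i=63 'e': node 5→6  emit P0@[58:63],P2@[59:63]
i=64 'b': node 6→1 (via fail)
i=65 'd': node 1→2
i=66 'c': node 2→3
i=67 'd': node 3→4
i=68 'c': node 4→5
i=69 'e': node 5→6  emit P0@[64:69],P2@[65:69]

All matches (sorted): [[5,0],[5,2],[11,0],[11,2],[19,2],[25,2],[28,1],[29,1],[30,1],[31,1],[39,0],[39,2],[43,1],[48,2],[56,0],[56,2],[63,0],[63,2],[69,0],[69,2]]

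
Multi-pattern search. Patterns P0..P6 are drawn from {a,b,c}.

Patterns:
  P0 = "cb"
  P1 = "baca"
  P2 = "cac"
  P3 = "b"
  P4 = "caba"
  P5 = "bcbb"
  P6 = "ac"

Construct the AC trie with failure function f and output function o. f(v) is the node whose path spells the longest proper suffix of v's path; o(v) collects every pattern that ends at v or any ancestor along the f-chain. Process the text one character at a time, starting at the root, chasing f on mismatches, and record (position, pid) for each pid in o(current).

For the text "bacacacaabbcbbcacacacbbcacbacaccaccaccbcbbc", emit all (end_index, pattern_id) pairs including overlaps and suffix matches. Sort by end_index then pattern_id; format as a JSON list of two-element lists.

Construct AC machine:
Trie nodes:
  n0 'ε': a→14 b→3 c→1
  n1 'c': a→7 b→2
  n2 'cb': ·  ←P0
  n3 'b': a→4 c→11  ←P3
  n4 'ba': c→5
  n5 'bac': a→6
  n6 'baca': ·  ←P1
  n7 'ca': b→9 c→8
  n8 'cac': ·  ←P2
  n9 'cab': a→10
  n10 'caba': ·  ←P4
  n11 'bc': b→12
  n12 'bcb': b→13
  n13 'bcbb': ·  ←P5
  n14 'a': c→15
  n15 'ac': ·  ←P6

BFS fail/out derivation:
  fail(1) 'c': from fail(0)=0 chase 'c': 0 ⇒ 0;  out=∅∪out(0)=∅
  fail(3) 'b': from fail(0)=0 chase 'b': 0 ⇒ 0;  out={3}∪out(0)={3}
  fail(14) 'a': from fail(0)=0 chase 'a': 0 ⇒ 0;  out=∅∪out(0)=∅
  fail(2) 'cb': from fail(1)=0 chase 'b': 0 ⇒ 3;  out={0}∪out(3)={0,3}
  fail(4) 'ba': from fail(3)=0 chase 'a': 0 ⇒ 14;  out=∅∪out(14)=∅
  fail(7) 'ca': from fail(1)=0 chase 'a': 0 ⇒ 14;  out=∅∪out(14)=∅
  fail(11) 'bc': from fail(3)=0 chase 'c': 0 ⇒ 1;  out=∅∪out(1)=∅
  fail(15) 'ac': from fail(14)=0 chase 'c': 0 ⇒ 1;  out={6}∪out(1)={6}
  fail(5) 'bac': from fail(4)=14 chase 'c': 14 ⇒ 15;  out=∅∪out(15)={6}
  fail(8) 'cac': from fail(7)=14 chase 'c': 14 ⇒ 15;  out={2}∪out(15)={2,6}
  fail(9) 'cab': from fail(7)=14 chase 'b': 14→0 ⇒ 3;  out=∅∪out(3)={3}
  fail(12) 'bcb': from fail(11)=1 chase 'b': 1 ⇒ 2;  out=∅∪out(2)={0,3}
  fail(6) 'baca': from fail(5)=15 chase 'a': 15→1 ⇒ 7;  out={1}∪out(7)={1}
  fail(10) 'caba': from fail(9)=3 chase 'a': 3 ⇒ 4;  out={4}∪out(4)={4}
  fail(13) 'bcbb': from fail(12)=2 chase 'b': 2→3→0 ⇒ 3;  out={5}∪out(3)={3,5}

Scan:
pos 0 'b': at 3  → match P3@[0:0]
pos 1 'a': at 4
pos 2 'c': at 5  → match P6@[1:2]
pos 3 'a': at 6  → match P1@[0:3]
pos 4 'c': at 8 (fail-walked)  → match P2@[2:4],P6@[3:4]
pos 5 'a': at 7 (fail-walked)
pos 6 'c': at 8  → match P2@[4:6],P6@[5:6]
pos 7 'a': at 7 (fail-walked)
pos 8 'a': at 14 (fail-walked)
pos 9 'b': at 3 (fail-walked)  → match P3@[9:9]
pos 10 'b': at 3 (fail-walked)  → match P3@[10:10]
pos 11 'c': at 11
pos 12 'b': at 12  → match P0@[11:12],P3@[12:12]
pos 13 'b': at 13  → match P3@[13:13],P5@[10:13]
pos 14 'c': at 11 (fail-walked)
pos 15 'a': at 7 (fail-walked)
pos 16 'c': at 8  → match P2@[14:16],P6@[15:16]
pos 17 'a': at 7 (fail-walked)
pos 18 'c': at 8  → match P2@[16:18],P6@[17:18]
pos 19 'a': at 7 (fail-walked)
pos 20 'c': at 8  → match P2@[18:20],P6@[19:20]
pos 21 'b': at 2 (fail-walked)  → match P0@[20:21],P3@[21:21]
pos 22 'b': at 3 (fail-walked)  → match P3@[22:22]
pos 23 'c': at 11
pos 24 'a': at 7 (fail-walked)
pos 25 'c': at 8  → match P2@[23:25],P6@[24:25]
pos 26 'b': at 2 (fail-walked)  → match P0@[25:26],P3@[26:26]
pos 27 'a': at 4 (fail-walked)
pos 28 'c': at 5  → match P6@[27:28]
pos 29 'a': at 6  → match P1@[26:29]
pos 30 'c': at 8 (fail-walked)  → match P2@[28:30],P6@[29:30]
pos 31 'c': at 1 (fail-walked)
pos 32 'a': at 7
pos 33 'c': at 8  → match P2@[31:33],P6@[32:33]
pos 34 'c': at 1 (fail-walked)
pos 35 'a': at 7
pos 36 'c': at 8  → match P2@[34:36],P6@[35:36]
pos 37 'c': at 1 (fail-walked)
pos 38 'b': at 2  → match P0@[37:38],P3@[38:38]
pos 39 'c': at 11 (fail-walked)
pos 40 'b': at 12  → match P0@[39:40],P3@[40:40]
pos 41 'b': at 13  → match P3@[41:41],P5@[38:41]
pos 42 'c': at 11 (fail-walked)

Matches: [[0,3],[2,6],[3,1],[4,2],[4,6],[6,2],[6,6],[9,3],[10,3],[12,0],[12,3],[13,3],[13,5],[16,2],[16,6],[18,2],[18,6],[20,2],[20,6],[21,0],[21,3],[22,3],[25,2],[25,6],[26,0],[26,3],[28,6],[29,1],[30,2],[30,6],[33,2],[33,6],[36,2],[36,6],[38,0],[38,3],[40,0],[40,3],[41,3],[41,5]]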